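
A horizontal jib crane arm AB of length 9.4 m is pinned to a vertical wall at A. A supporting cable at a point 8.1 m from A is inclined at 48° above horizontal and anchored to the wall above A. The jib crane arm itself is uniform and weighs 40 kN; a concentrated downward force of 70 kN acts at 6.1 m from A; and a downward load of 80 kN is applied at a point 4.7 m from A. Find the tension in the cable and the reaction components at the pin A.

T = 164.6 kN, A_x = 110.2 kN, A_y = 67.65 kN

ΣM about A: T·sin48°·8.1 − 40·4.7 − 70·6.1 − 80·4.7 = 0 → T = 991/(8.1·0.743145) = 164.632 ≈ 164.6 kN.
ΣF_x = 0: A_x − T·cos48° = 0 → A_x = 164.632 × 0.669131 = 110.2 kN.
ΣF_y = 0: A_y + T·sin48° − 40 − 70 − 80 = 0 → A_y = 190 − 164.632 × 0.743145 = 67.65 kN.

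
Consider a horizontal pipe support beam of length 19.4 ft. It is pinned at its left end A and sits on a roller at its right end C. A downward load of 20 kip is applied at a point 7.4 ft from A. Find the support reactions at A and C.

A_x = 0, A_y = 12.37 kip, C_y = 7.629 kip

Moments about A: C_y·19.4 − 20·7.4 = 0 → C_y = 148/19.4 = 7.62887 ≈ 7.629 kip.
ΣF_y = 0: A_y + 7.62887 − 20 = 0 → A_y = 12.37 kip.
ΣF_x = 0: no horizontal applied forces, so A_x = 0.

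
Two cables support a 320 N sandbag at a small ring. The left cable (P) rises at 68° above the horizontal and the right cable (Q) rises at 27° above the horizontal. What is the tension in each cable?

ΣF_x = 0: −T_P·cos68° + T_Q·cos27° = 0 → T_Q = 0.420431·T_P.
ΣF_y = 0: T_P·sin68° + T_Q·sin27° = 320.
Substitute: T_P·(0.927184 + 0.420431·0.45399) = 320 → T_P = 286.211 ≈ 286.2 N.
Then T_Q = 0.420431 × 286.211 = 120.3 N.

T_P = 286.2 N, T_Q = 120.3 N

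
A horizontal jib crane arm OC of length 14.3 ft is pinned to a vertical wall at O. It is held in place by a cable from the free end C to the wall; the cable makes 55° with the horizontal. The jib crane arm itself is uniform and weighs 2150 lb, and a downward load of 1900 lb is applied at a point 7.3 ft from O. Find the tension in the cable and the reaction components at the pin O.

ΣM about O: T·sin55°·14.3 − 2150·7.15 − 1900·7.3 = 0 → T = 29242.5/(14.3·0.819152) = 2496.4 ≈ 2496 lb.
ΣF_x = 0: O_x − T·cos55° = 0 → O_x = 2496.4 × 0.573576 = 1432 lb.
ΣF_y = 0: O_y + T·sin55° − 2150 − 1900 = 0 → O_y = 4050 − 2496.4 × 0.819152 = 2005 lb.

T = 2496 lb, O_x = 1432 lb, O_y = 2005 lb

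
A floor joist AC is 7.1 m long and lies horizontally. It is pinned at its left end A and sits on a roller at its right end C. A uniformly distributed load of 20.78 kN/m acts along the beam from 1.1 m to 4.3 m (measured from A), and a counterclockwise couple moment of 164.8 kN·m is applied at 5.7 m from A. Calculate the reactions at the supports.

A_x = 0, A_y = 64.42 kN, C_y = 2.076 kN

Resultant of the distributed load: 20.78 × 3.2 = 66.496 kN at 2.7 m from A.
ΣM about A: C_y·7.1 − (20.78·3.2)·2.7 + 164.8 = 0 → C_y = 14.7392/7.1 = 2.07594 ≈ 2.076 kN.
ΣF_y = 0: A_y + 2.07594 − 20.78·3.2 = 0 → A_y = 64.42 kN.
ΣF_x = 0: no horizontal applied forces, so A_x = 0.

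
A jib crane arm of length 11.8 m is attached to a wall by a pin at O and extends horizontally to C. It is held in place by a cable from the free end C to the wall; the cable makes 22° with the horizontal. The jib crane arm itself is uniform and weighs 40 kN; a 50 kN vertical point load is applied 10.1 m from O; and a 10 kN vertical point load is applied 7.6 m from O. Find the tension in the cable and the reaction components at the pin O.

T = 184.8 kN, O_x = 171.4 kN, O_y = 30.76 kN

ΣM about O: T·sin22°·11.8 − 40·5.9 − 50·10.1 − 10·7.6 = 0 → T = 817/(11.8·0.374607) = 184.826 ≈ 184.8 kN.
ΣF_x = 0: O_x − T·cos22° = 0 → O_x = 184.826 × 0.927184 = 171.4 kN.
ΣF_y = 0: O_y + T·sin22° − 40 − 50 − 10 = 0 → O_y = 100 − 184.826 × 0.374607 = 30.76 kN.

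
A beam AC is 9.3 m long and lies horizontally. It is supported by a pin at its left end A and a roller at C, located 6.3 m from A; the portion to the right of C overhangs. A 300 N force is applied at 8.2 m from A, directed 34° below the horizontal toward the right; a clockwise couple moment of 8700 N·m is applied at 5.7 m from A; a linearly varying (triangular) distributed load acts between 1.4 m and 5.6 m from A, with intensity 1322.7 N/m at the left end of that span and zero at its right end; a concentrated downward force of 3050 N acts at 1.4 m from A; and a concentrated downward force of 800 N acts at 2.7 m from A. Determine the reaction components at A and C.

A_x = -248.7 N, A_y = 2941 N, C_y = 3854 N

Resultant of the triangular load: ½ × 1322.7 × 4.2 = 2777.67 N, acting at 2.8 m from A (one-third of the span from the peak).
Moments about A: C_y·6.3 − 300·sin34°·8.2 − 8700 − (½·1322.7·4.2)·2.8 − 3050·1.4 − 800·2.7 = 0 → C_y = 24283.1/6.3 = 3854.46 ≈ 3854 N.
ΣF_y = 0: A_y + 3854.46 − 300·sin34° − ½·1322.7·4.2 − 3050 − 800 = 0 → A_y = 2941 N.
ΣF_x = 0: A_x + 300·cos34° = 0 → A_x = -248.7 N.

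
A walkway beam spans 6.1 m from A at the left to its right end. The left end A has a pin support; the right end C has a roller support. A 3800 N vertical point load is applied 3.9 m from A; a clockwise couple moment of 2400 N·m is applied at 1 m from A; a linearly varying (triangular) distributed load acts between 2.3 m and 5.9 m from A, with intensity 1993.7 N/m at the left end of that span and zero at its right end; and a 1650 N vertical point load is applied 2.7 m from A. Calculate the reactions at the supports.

Resultant of the triangular load: ½ × 1993.7 × 3.6 = 3588.66 N, acting at 3.5 m from A (one-third of the span from the peak).
ΣM about A: C_y·6.1 − 3800·3.9 − 2400 − (½·1993.7·3.6)·3.5 − 1650·2.7 = 0 → C_y = 34235.31/6.1 = 5612.35 ≈ 5612 N.
ΣF_y = 0: A_y + 5612.35 − 3800 − ½·1993.7·3.6 − 1650 = 0 → A_y = 3426 N.
ΣF_x = 0: no horizontal applied forces, so A_x = 0.

A_x = 0, A_y = 3426 N, C_y = 5612 N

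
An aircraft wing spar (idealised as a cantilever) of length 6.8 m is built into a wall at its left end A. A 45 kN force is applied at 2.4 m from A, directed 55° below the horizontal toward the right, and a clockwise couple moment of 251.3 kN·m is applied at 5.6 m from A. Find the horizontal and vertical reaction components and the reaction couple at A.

A_x = -25.81 kN, A_y = 36.86 kN, M_A = 339.8 kN·m

ΣF_x = 0: A_x + 45·cos55° = 0 → A_x = -25.81 kN.
ΣF_y = 0: A_y − 45·sin55° = 0 → A_y = 36.86 kN.
ΣM about A: M_A − 45·sin55°·2.4 − 251.3 = 0 → M_A = 339.8 kN·m.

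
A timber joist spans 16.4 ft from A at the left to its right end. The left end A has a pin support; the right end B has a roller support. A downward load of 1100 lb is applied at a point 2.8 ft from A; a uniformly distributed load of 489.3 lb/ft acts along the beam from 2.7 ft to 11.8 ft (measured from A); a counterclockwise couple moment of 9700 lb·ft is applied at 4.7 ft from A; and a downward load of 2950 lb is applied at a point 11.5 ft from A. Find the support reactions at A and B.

A_x = 0, A_y = 4869 lb, B_y = 3633 lb

Resultant of the distributed load: 489.3 × 9.1 = 4452.63 lb at 7.25 ft from A.
ΣM about A: B_y·16.4 − 1100·2.8 − (489.3·9.1)·7.25 + 9700 − 2950·11.5 = 0 → B_y = 59586.5675/16.4 = 3633.33 ≈ 3633 lb.
ΣF_y = 0: A_y + 3633.33 − 1100 − 489.3·9.1 − 2950 = 0 → A_y = 4869 lb.
ΣF_x = 0: no horizontal applied forces, so A_x = 0.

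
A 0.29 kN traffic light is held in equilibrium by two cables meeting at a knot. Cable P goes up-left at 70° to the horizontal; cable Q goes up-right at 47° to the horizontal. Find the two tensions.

T_P = 0.2220 kN, T_Q = 0.1113 kN

ΣF_x = 0: −T_P·cos70° + T_Q·cos47° = 0 → T_Q = 0.501497·T_P.
ΣF_y = 0: T_P·sin70° + T_Q·sin47° = 0.29.
Substitute: T_P·(0.939693 + 0.501497·0.731354) = 0.29 → T_P = 0.221973 ≈ 0.2220 kN.
Then T_Q = 0.501497 × 0.221973 = 0.1113 kN.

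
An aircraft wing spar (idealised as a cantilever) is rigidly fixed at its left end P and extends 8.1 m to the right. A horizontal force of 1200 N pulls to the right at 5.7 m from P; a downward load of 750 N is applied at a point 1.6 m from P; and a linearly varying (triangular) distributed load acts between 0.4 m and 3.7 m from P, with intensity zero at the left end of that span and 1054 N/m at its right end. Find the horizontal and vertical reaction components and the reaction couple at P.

Resultant of the triangular load: ½ × 1054 × 3.3 = 1739.1 N, acting at 2.6 m from P (one-third of the span from the peak).
ΣF_x = 0: P_x + 1200 = 0 → P_x = -1200 N.
ΣF_y = 0: P_y − 750 − ½·1054·3.3 = 0 → P_y = 2489 N.
ΣM about P: M_P − 750·1.6 − (½·1054·3.3)·2.6 = 0 → M_P = 5722 N·m.

P_x = -1200 N, P_y = 2489 N, M_P = 5722 N·m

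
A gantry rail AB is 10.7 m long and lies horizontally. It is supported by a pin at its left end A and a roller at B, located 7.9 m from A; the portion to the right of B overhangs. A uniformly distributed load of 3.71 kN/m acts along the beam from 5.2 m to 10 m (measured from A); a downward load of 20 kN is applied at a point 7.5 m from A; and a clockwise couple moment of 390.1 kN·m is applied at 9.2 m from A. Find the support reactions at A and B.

Resultant of the distributed load: 3.71 × 4.8 = 17.808 kN at 7.6 m from A.
Moments about A: B_y·7.9 − (3.71·4.8)·7.6 − 20·7.5 − 390.1 = 0 → B_y = 675.4408/7.9 = 85.4988 ≈ 85.50 kN.
ΣF_y = 0: A_y + 85.4988 − 3.71·4.8 − 20 = 0 → A_y = -47.69 kN.
ΣF_x = 0: no horizontal applied forces, so A_x = 0.

A_x = 0, A_y = -47.69 kN, B_y = 85.50 kN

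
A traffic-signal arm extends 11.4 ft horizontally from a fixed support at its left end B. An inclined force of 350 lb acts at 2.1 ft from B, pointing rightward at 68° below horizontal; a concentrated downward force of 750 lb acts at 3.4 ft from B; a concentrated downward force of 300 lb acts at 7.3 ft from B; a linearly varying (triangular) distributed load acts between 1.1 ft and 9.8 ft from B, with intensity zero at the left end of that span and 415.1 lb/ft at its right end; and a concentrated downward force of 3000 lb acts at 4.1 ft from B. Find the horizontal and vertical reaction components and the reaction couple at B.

B_x = -131.1 lb, B_y = 6180 lb, M_B = 30180 lb·ft

Resultant of the triangular load: ½ × 415.1 × 8.7 = 1805.685 lb, acting at 6.9 ft from B (one-third of the span from the peak).
ΣF_x = 0: B_x + 350·cos68° = 0 → B_x = -131.1 lb.
ΣF_y = 0: B_y − 350·sin68° − 750 − 300 − ½·415.1·8.7 − 3000 = 0 → B_y = 6180 lb.
ΣM about B: M_B − 350·sin68°·2.1 − 750·3.4 − 300·7.3 − (½·415.1·8.7)·6.9 − 3000·4.1 = 0 → M_B = 30180 lb·ft.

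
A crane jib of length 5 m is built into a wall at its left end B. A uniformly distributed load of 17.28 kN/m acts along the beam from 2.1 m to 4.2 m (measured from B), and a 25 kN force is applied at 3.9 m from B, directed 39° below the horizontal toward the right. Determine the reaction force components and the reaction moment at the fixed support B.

Resultant of the distributed load: 17.28 × 2.1 = 36.288 kN at 3.15 m from B.
ΣF_x = 0: B_x + 25·cos39° = 0 → B_x = -19.43 kN.
ΣF_y = 0: B_y − 17.28·2.1 − 25·sin39° = 0 → B_y = 52.02 kN.
ΣM about B: M_B − (17.28·2.1)·3.15 − 25·sin39°·3.9 = 0 → M_B = 175.7 kN·m.

B_x = -19.43 kN, B_y = 52.02 kN, M_B = 175.7 kN·m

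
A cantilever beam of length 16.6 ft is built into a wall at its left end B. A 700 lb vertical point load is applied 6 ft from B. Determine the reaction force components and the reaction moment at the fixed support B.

B_x = 0, B_y = 700.0 lb, M_B = 4200 lb·ft

ΣF_x = 0: B_x = 0.
ΣF_y = 0: B_y − 700 = 0 → B_y = 700.0 lb.
ΣM about B: M_B − 700·6 = 0 → M_B = 4200 lb·ft.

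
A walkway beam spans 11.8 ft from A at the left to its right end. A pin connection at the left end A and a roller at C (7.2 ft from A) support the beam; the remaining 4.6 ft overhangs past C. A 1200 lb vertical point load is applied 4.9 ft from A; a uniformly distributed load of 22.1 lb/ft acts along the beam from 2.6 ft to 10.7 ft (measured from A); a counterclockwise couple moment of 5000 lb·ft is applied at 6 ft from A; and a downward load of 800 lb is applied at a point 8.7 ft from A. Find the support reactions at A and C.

A_x = 0, A_y = 924.8 lb, C_y = 1254 lb

Resultant of the distributed load: 22.1 × 8.1 = 179.01 lb at 6.65 ft from A.
Taking moments about A: C_y·7.2 − 1200·4.9 − (22.1·8.1)·6.65 + 5000 − 800·8.7 = 0 → C_y = 9030.4165/7.2 = 1254.22 ≈ 1254 lb.
ΣF_y = 0: A_y + 1254.22 − 1200 − 22.1·8.1 − 800 = 0 → A_y = 924.8 lb.
ΣF_x = 0: no horizontal applied forces, so A_x = 0.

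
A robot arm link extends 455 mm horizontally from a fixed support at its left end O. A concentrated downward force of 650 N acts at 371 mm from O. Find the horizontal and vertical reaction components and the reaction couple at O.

O_x = 0, O_y = 650.0 N, M_O = 241200 N·mm

ΣF_x = 0: O_x = 0.
ΣF_y = 0: O_y − 650 = 0 → O_y = 650.0 N.
ΣM about O: M_O − 650·371 = 0 → M_O = 241200 N·mm.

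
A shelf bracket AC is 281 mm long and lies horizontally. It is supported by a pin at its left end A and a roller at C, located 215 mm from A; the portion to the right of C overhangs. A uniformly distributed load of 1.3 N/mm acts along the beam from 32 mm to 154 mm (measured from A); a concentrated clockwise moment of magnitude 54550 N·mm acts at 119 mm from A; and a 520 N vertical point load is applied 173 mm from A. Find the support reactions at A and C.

A_x = 0, A_y = -62.14 N, C_y = 740.7 N

Resultant of the distributed load: 1.3 × 122 = 158.6 N at 93 mm from A.
Moments about A: C_y·215 − (1.3·122)·93 − 54550 − 520·173 = 0 → C_y = 159259.8/215 = 740.743 ≈ 740.7 N.
ΣF_y = 0: A_y + 740.743 − 1.3·122 − 520 = 0 → A_y = -62.14 N.
ΣF_x = 0: no horizontal applied forces, so A_x = 0.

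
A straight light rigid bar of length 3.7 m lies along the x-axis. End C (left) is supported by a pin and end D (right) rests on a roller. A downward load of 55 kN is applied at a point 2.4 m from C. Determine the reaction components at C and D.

Taking moments about C: D_y·3.7 − 55·2.4 = 0 → D_y = 132/3.7 = 35.6757 ≈ 35.68 kN.
ΣF_y = 0: C_y + 35.6757 − 55 = 0 → C_y = 19.32 kN.
ΣF_x = 0: no horizontal applied forces, so C_x = 0.

C_x = 0, C_y = 19.32 kN, D_y = 35.68 kN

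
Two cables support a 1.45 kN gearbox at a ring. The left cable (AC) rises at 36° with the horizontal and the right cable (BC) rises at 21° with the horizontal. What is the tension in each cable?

ΣF_x = 0: −T_AC·cos36° + T_BC·cos21° = 0 → T_BC = 0.866575·T_AC.
ΣF_y = 0: T_AC·sin36° + T_BC·sin21° = 1.45.
Substitute: T_AC·(0.587785 + 0.866575·0.358368) = 1.45 → T_AC = 1.61409 ≈ 1.614 kN.
Then T_BC = 0.866575 × 1.61409 = 1.399 kN.

T_AC = 1.614 kN, T_BC = 1.399 kN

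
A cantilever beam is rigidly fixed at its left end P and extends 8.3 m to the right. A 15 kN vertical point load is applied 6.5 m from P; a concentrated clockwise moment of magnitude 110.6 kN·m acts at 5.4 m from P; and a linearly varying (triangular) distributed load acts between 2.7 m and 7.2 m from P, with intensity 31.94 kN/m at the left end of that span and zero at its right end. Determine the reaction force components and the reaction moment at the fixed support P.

Resultant of the triangular load: ½ × 31.94 × 4.5 = 71.865 kN, acting at 4.2 m from P (one-third of the span from the peak).
ΣF_x = 0: P_x = 0.
ΣF_y = 0: P_y − 15 − ½·31.94·4.5 = 0 → P_y = 86.87 kN.
ΣM about P: M_P − 15·6.5 − 110.6 − (½·31.94·4.5)·4.2 = 0 → M_P = 509.9 kN·m.

P_x = 0, P_y = 86.87 kN, M_P = 509.9 kN·m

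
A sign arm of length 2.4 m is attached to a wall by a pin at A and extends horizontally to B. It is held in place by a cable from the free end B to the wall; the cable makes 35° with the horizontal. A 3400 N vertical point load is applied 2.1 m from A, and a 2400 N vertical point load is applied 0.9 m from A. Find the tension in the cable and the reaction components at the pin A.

T = 6756 N, A_x = 5534 N, A_y = 1925 N

ΣM about A: T·sin35°·2.4 − 3400·2.1 − 2400·0.9 = 0 → T = 9300/(2.4·0.573576) = 6755.86 ≈ 6756 N.
ΣF_x = 0: A_x − T·cos35° = 0 → A_x = 6755.86 × 0.819152 = 5534 N.
ΣF_y = 0: A_y + T·sin35° − 3400 − 2400 = 0 → A_y = 5800 − 6755.86 × 0.573576 = 1925 N.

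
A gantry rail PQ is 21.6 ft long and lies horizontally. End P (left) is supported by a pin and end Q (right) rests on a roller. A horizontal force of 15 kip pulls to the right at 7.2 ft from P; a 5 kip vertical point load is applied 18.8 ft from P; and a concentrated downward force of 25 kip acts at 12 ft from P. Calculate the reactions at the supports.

Taking moments about P: Q_y·21.6 − 5·18.8 − 25·12 = 0 → Q_y = 394/21.6 = 18.2407 ≈ 18.24 kip.
ΣF_y = 0: P_y + 18.2407 − 5 − 25 = 0 → P_y = 11.76 kip.
ΣF_x = 0: P_x + 15 = 0 → P_x = -15.00 kip.

P_x = -15.00 kip, P_y = 11.76 kip, Q_y = 18.24 kip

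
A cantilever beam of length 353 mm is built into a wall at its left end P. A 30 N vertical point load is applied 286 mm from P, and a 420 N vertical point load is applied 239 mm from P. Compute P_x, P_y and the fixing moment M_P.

ΣF_x = 0: P_x = 0.
ΣF_y = 0: P_y − 30 − 420 = 0 → P_y = 450.0 N.
ΣM about P: M_P − 30·286 − 420·239 = 0 → M_P = 109000 N·mm.

P_x = 0, P_y = 450.0 N, M_P = 109000 N·mm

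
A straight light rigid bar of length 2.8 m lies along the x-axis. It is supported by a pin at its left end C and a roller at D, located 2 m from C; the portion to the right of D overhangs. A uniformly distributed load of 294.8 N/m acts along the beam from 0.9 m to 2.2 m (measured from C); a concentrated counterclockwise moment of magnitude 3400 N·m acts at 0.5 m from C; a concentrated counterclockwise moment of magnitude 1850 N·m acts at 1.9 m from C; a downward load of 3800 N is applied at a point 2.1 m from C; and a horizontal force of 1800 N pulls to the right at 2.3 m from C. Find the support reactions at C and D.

C_x = -1800 N, C_y = 2521 N, D_y = 1662 N

Resultant of the distributed load: 294.8 × 1.3 = 383.24 N at 1.55 m from C.
ΣM about C: D_y·2 − (294.8·1.3)·1.55 + 3400 + 1850 − 3800·2.1 = 0 → D_y = 3324.022/2 = 1662.01 ≈ 1662 N.
ΣF_y = 0: C_y + 1662.01 − 294.8·1.3 − 3800 = 0 → C_y = 2521 N.
ΣF_x = 0: C_x + 1800 = 0 → C_x = -1800 N.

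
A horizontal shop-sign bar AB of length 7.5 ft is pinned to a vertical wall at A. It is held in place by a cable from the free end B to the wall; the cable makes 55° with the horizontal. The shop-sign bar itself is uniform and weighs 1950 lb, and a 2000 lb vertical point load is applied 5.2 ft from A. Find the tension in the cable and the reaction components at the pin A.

T = 2883 lb, A_x = 1654 lb, A_y = 1588 lb

ΣM about A: T·sin55°·7.5 − 1950·3.75 − 2000·5.2 = 0 → T = 17712.5/(7.5·0.819152) = 2883.06 ≈ 2883 lb.
ΣF_x = 0: A_x − T·cos55° = 0 → A_x = 2883.06 × 0.573576 = 1654 lb.
ΣF_y = 0: A_y + T·sin55° − 1950 − 2000 = 0 → A_y = 3950 − 2883.06 × 0.819152 = 1588 lb.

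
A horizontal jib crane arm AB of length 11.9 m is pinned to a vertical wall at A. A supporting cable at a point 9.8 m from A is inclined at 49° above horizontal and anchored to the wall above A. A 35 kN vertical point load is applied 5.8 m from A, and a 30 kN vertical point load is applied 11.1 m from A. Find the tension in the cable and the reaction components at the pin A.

T = 72.47 kN, A_x = 47.54 kN, A_y = 10.31 kN

ΣM about A: T·sin49°·9.8 − 35·5.8 − 30·11.1 = 0 → T = 536/(9.8·0.75471) = 72.4701 ≈ 72.47 kN.
ΣF_x = 0: A_x − T·cos49° = 0 → A_x = 72.4701 × 0.656059 = 47.54 kN.
ΣF_y = 0: A_y + T·sin49° − 35 − 30 = 0 → A_y = 65 − 72.4701 × 0.75471 = 10.31 kN.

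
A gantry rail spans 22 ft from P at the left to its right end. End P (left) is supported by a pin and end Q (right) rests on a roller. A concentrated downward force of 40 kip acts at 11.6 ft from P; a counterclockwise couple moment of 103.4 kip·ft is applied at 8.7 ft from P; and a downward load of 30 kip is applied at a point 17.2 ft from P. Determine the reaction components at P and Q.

ΣM about P: Q_y·22 − 40·11.6 + 103.4 − 30·17.2 = 0 → Q_y = 876.6/22 = 39.8455 ≈ 39.85 kip.
ΣF_y = 0: P_y + 39.8455 − 40 − 30 = 0 → P_y = 30.15 kip.
ΣF_x = 0: no horizontal applied forces, so P_x = 0.

P_x = 0, P_y = 30.15 kip, Q_y = 39.85 kip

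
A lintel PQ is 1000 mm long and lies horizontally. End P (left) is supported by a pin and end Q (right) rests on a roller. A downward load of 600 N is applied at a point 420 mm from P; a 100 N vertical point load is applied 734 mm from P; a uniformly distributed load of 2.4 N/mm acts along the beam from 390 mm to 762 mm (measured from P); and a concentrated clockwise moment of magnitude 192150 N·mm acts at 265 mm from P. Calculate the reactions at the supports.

P_x = 0, P_y = 561.0 N, Q_y = 1032 N

Resultant of the distributed load: 2.4 × 372 = 892.8 N at 576 mm from P.
ΣM about P: Q_y·1000 − 600·420 − 100·734 − (2.4·372)·576 − 192150 = 0 → Q_y = 1031802.8/1000 = 1031.8 ≈ 1032 N.
ΣF_y = 0: P_y + 1031.8 − 600 − 100 − 2.4·372 = 0 → P_y = 561.0 N.
ΣF_x = 0: no horizontal applied forces, so P_x = 0.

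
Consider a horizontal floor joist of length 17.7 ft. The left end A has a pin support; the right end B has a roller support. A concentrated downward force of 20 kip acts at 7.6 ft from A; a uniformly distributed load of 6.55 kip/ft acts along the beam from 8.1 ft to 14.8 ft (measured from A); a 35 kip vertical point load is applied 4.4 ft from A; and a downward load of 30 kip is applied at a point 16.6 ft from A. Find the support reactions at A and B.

A_x = 0, A_y = 55.07 kip, B_y = 73.81 kip

Resultant of the distributed load: 6.55 × 6.7 = 43.885 kip at 11.45 ft from A.
ΣM about A: B_y·17.7 − 20·7.6 − (6.55·6.7)·11.45 − 35·4.4 − 30·16.6 = 0 → B_y = 1306.48325/17.7 = 73.8126 ≈ 73.81 kip.
ΣF_y = 0: A_y + 73.8126 − 20 − 6.55·6.7 − 35 − 30 = 0 → A_y = 55.07 kip.
ΣF_x = 0: no horizontal applied forces, so A_x = 0.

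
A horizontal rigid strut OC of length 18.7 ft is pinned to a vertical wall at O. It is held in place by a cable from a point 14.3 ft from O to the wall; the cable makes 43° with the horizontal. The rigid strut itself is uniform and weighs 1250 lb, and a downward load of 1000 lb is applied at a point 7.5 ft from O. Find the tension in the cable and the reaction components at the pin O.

T = 1967 lb, O_x = 1439 lb, O_y = 908.2 lb

ΣM about O: T·sin43°·14.3 − 1250·9.35 − 1000·7.5 = 0 → T = 19187.5/(14.3·0.681998) = 1967.43 ≈ 1967 lb.
ΣF_x = 0: O_x − T·cos43° = 0 → O_x = 1967.43 × 0.731354 = 1439 lb.
ΣF_y = 0: O_y + T·sin43° − 1250 − 1000 = 0 → O_y = 2250 − 1967.43 × 0.681998 = 908.2 lb.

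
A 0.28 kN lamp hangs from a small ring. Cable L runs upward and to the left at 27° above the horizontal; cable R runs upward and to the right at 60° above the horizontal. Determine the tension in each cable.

T_L = 0.1402 kN, T_R = 0.2498 kN

ΣF_x = 0: −T_L·cos27° + T_R·cos60° = 0 → T_R = 1.78201·T_L.
ΣF_y = 0: T_L·sin27° + T_R·sin60° = 0.28.
Substitute: T_L·(0.45399 + 1.78201·0.866025) = 0.28 → T_L = 0.140192 ≈ 0.1402 kN.
Then T_R = 1.78201 × 0.140192 = 0.2498 kN.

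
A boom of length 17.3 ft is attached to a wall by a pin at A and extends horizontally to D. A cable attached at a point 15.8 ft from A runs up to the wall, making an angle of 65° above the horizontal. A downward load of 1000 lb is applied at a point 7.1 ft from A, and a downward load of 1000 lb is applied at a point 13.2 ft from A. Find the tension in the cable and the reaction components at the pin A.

ΣM about A: T·sin65°·15.8 − 1000·7.1 − 1000·13.2 = 0 → T = 20300/(15.8·0.906308) = 1417.63 ≈ 1418 lb.
ΣF_x = 0: A_x − T·cos65° = 0 → A_x = 1417.63 × 0.422618 = 599.1 lb.
ΣF_y = 0: A_y + T·sin65° − 1000 − 1000 = 0 → A_y = 2000 − 1417.63 × 0.906308 = 715.2 lb.

T = 1418 lb, A_x = 599.1 lb, A_y = 715.2 lb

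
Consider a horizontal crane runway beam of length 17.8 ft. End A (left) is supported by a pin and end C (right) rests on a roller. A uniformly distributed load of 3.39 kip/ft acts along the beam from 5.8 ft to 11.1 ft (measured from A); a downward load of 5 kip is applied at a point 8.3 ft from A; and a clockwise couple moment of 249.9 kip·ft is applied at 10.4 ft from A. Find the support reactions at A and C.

A_x = 0, A_y = -1.933 kip, C_y = 24.90 kip

Resultant of the distributed load: 3.39 × 5.3 = 17.967 kip at 8.45 ft from A.
ΣM about A: C_y·17.8 − (3.39·5.3)·8.45 − 5·8.3 − 249.9 = 0 → C_y = 443.22115/17.8 = 24.9001 ≈ 24.90 kip.
ΣF_y = 0: A_y + 24.9001 − 3.39·5.3 − 5 = 0 → A_y = -1.933 kip.
ΣF_x = 0: no horizontal applied forces, so A_x = 0.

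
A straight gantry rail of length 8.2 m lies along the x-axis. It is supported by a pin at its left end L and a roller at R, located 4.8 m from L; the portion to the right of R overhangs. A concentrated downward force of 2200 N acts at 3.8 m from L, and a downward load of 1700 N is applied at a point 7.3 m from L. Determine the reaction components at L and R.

ΣM about L: R_y·4.8 − 2200·3.8 − 1700·7.3 = 0 → R_y = 20770/4.8 = 4327.08 ≈ 4327 N.
ΣF_y = 0: L_y + 4327.08 − 2200 − 1700 = 0 → L_y = -427.1 N.
ΣF_x = 0: no horizontal applied forces, so L_x = 0.

L_x = 0, L_y = -427.1 N, R_y = 4327 N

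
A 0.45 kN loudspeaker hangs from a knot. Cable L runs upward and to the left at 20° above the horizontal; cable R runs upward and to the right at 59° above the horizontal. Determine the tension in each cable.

ΣF_x = 0: −T_L·cos20° + T_R·cos59° = 0 → T_R = 1.82451·T_L.
ΣF_y = 0: T_L·sin20° + T_R·sin59° = 0.45.
Substitute: T_L·(0.34202 + 1.82451·0.857167) = 0.45 → T_L = 0.236105 ≈ 0.2361 kN.
Then T_R = 1.82451 × 0.236105 = 0.4308 kN.

T_L = 0.2361 kN, T_R = 0.4308 kN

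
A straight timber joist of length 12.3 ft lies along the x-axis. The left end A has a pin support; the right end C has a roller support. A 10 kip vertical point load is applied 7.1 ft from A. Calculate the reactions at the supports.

Moments about A: C_y·12.3 − 10·7.1 = 0 → C_y = 71/12.3 = 5.77236 ≈ 5.772 kip.
ΣF_y = 0: A_y + 5.77236 − 10 = 0 → A_y = 4.228 kip.
ΣF_x = 0: no horizontal applied forces, so A_x = 0.

A_x = 0, A_y = 4.228 kip, C_y = 5.772 kip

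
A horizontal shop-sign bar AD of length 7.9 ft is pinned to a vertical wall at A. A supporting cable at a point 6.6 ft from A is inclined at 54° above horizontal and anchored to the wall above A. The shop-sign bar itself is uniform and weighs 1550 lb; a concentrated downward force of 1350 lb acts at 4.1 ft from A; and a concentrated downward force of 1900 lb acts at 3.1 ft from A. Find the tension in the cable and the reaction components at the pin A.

T = 3286 lb, A_x = 1932 lb, A_y = 2141 lb

ΣM about A: T·sin54°·6.6 − 1550·3.95 − 1350·4.1 − 1900·3.1 = 0 → T = 17547.5/(6.6·0.809017) = 3286.35 ≈ 3286 lb.
ΣF_x = 0: A_x − T·cos54° = 0 → A_x = 3286.35 × 0.587785 = 1932 lb.
ΣF_y = 0: A_y + T·sin54° − 1550 − 1350 − 1900 = 0 → A_y = 4800 − 3286.35 × 0.809017 = 2141 lb.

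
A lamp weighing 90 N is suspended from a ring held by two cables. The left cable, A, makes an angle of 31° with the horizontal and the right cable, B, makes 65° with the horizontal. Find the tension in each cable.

T_A = 38.25 N, T_B = 77.57 N

ΣF_x = 0: −T_A·cos31° + T_B·cos65° = 0 → T_B = 2.02823·T_A.
ΣF_y = 0: T_A·sin31° + T_B·sin65° = 90.
Substitute: T_A·(0.515038 + 2.02823·0.906308) = 90 → T_A = 38.2452 ≈ 38.25 N.
Then T_B = 2.02823 × 38.2452 = 77.57 N.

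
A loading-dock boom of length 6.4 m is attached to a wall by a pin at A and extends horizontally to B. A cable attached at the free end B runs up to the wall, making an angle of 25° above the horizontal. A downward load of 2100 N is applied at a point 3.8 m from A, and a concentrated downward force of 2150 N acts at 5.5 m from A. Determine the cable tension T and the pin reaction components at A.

T = 7322 N, A_x = 6636 N, A_y = 1155 N

ΣM about A: T·sin25°·6.4 − 2100·3.8 − 2150·5.5 = 0 → T = 19805/(6.4·0.422618) = 7322.29 ≈ 7322 N.
ΣF_x = 0: A_x − T·cos25° = 0 → A_x = 7322.29 × 0.906308 = 6636 N.
ΣF_y = 0: A_y + T·sin25° − 2100 − 2150 = 0 → A_y = 4250 − 7322.29 × 0.422618 = 1155 N.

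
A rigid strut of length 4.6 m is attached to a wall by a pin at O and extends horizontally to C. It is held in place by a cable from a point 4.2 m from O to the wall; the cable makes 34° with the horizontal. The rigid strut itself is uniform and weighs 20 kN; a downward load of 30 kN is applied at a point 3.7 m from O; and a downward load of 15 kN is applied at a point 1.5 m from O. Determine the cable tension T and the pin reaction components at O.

ΣM about O: T·sin34°·4.2 − 20·2.3 − 30·3.7 − 15·1.5 = 0 → T = 179.5/(4.2·0.559193) = 76.4282 ≈ 76.43 kN.
ΣF_x = 0: O_x − T·cos34° = 0 → O_x = 76.4282 × 0.829038 = 63.36 kN.
ΣF_y = 0: O_y + T·sin34° − 20 − 30 − 15 = 0 → O_y = 65 − 76.4282 × 0.559193 = 22.26 kN.

T = 76.43 kN, O_x = 63.36 kN, O_y = 22.26 kN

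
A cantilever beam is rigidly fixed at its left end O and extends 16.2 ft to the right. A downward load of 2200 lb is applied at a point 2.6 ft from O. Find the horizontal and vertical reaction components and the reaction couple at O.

O_x = 0, O_y = 2200 lb, M_O = 5720 lb·ft

ΣF_x = 0: O_x = 0.
ΣF_y = 0: O_y − 2200 = 0 → O_y = 2200 lb.
ΣM about O: M_O − 2200·2.6 = 0 → M_O = 5720 lb·ft.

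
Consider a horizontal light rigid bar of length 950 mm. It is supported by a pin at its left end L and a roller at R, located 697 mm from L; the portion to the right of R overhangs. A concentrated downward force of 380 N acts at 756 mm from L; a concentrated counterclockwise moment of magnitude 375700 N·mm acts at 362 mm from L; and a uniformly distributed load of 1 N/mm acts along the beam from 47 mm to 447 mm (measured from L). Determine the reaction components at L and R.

L_x = 0, L_y = 765.1 N, R_y = 14.89 N

Resultant of the distributed load: 1 × 400 = 400 N at 247 mm from L.
Moments about L: R_y·697 − 380·756 + 375700 − (1·400)·247 = 0 → R_y = 10380/697 = 14.8924 ≈ 14.89 N.
ΣF_y = 0: L_y + 14.8924 − 380 − 1·400 = 0 → L_y = 765.1 N.
ΣF_x = 0: no horizontal applied forces, so L_x = 0.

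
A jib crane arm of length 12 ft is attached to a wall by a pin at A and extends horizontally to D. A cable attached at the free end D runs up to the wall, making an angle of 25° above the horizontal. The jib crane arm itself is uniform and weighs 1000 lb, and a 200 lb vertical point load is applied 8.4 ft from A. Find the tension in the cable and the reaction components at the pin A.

T = 1514 lb, A_x = 1372 lb, A_y = 560.0 lb

ΣM about A: T·sin25°·12 − 1000·6 − 200·8.4 = 0 → T = 7680/(12·0.422618) = 1514.37 ≈ 1514 lb.
ΣF_x = 0: A_x − T·cos25° = 0 → A_x = 1514.37 × 0.906308 = 1372 lb.
ΣF_y = 0: A_y + T·sin25° − 1000 − 200 = 0 → A_y = 1200 − 1514.37 × 0.422618 = 560.0 lb.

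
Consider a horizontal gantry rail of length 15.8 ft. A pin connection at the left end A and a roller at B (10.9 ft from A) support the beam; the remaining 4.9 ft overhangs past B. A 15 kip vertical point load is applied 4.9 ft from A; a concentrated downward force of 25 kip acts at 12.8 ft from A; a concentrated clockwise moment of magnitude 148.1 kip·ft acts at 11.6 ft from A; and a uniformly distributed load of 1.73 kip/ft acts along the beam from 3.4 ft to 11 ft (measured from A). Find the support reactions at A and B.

A_x = 0, A_y = -5.225 kip, B_y = 58.37 kip

Resultant of the distributed load: 1.73 × 7.6 = 13.148 kip at 7.2 ft from A.
Taking moments about A: B_y·10.9 − 15·4.9 − 25·12.8 − 148.1 − (1.73·7.6)·7.2 = 0 → B_y = 636.2656/10.9 = 58.373 ≈ 58.37 kip.
ΣF_y = 0: A_y + 58.373 − 15 − 25 − 1.73·7.6 = 0 → A_y = -5.225 kip.
ΣF_x = 0: no horizontal applied forces, so A_x = 0.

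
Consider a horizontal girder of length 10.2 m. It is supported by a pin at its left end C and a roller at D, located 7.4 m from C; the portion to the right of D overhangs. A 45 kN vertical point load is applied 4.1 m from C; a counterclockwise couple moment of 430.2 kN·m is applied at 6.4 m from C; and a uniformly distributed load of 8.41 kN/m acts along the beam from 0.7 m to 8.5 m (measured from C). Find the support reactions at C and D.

Resultant of the distributed load: 8.41 × 7.8 = 65.598 kN at 4.6 m from C.
ΣM about C: D_y·7.4 − 45·4.1 + 430.2 − (8.41·7.8)·4.6 = 0 → D_y = 56.0508/7.4 = 7.57443 ≈ 7.574 kN.
ΣF_y = 0: C_y + 7.57443 − 45 − 8.41·7.8 = 0 → C_y = 103.0 kN.
ΣF_x = 0: no horizontal applied forces, so C_x = 0.

C_x = 0, C_y = 103.0 kN, D_y = 7.574 kN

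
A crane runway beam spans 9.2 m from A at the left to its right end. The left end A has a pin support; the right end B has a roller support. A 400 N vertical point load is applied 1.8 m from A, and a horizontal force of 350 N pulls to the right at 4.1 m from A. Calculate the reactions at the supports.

A_x = -350.0 N, A_y = 321.7 N, B_y = 78.26 N

Taking moments about A: B_y·9.2 − 400·1.8 = 0 → B_y = 720/9.2 = 78.2609 ≈ 78.26 N.
ΣF_y = 0: A_y + 78.2609 − 400 = 0 → A_y = 321.7 N.
ΣF_x = 0: A_x + 350 = 0 → A_x = -350.0 N.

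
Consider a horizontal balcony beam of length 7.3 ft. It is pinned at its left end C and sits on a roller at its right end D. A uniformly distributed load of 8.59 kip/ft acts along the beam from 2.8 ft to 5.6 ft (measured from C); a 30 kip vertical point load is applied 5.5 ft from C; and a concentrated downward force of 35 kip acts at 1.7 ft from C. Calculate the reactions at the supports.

Resultant of the distributed load: 8.59 × 2.8 = 24.052 kip at 4.2 ft from C.
ΣM about C: D_y·7.3 − (8.59·2.8)·4.2 − 30·5.5 − 35·1.7 = 0 → D_y = 325.5184/7.3 = 44.5916 ≈ 44.59 kip.
ΣF_y = 0: C_y + 44.5916 − 8.59·2.8 − 30 − 35 = 0 → C_y = 44.46 kip.
ΣF_x = 0: no horizontal applied forces, so C_x = 0.

C_x = 0, C_y = 44.46 kip, D_y = 44.59 kip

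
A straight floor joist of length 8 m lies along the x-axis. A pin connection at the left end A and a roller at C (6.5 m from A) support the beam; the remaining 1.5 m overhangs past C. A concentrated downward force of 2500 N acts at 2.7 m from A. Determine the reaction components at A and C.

A_x = 0, A_y = 1462 N, C_y = 1038 N

Taking moments about A: C_y·6.5 − 2500·2.7 = 0 → C_y = 6750/6.5 = 1038.46 ≈ 1038 N.
ΣF_y = 0: A_y + 1038.46 − 2500 = 0 → A_y = 1462 N.
ΣF_x = 0: no horizontal applied forces, so A_x = 0.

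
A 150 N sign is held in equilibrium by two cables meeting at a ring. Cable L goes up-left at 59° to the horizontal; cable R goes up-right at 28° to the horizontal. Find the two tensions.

T_L = 132.6 N, T_R = 77.36 N

ΣF_x = 0: −T_L·cos59° + T_R·cos28° = 0 → T_R = 0.583317·T_L.
ΣF_y = 0: T_L·sin59° + T_R·sin28° = 150.
Substitute: T_L·(0.857167 + 0.583317·0.469472) = 150 → T_L = 132.624 ≈ 132.6 N.
Then T_R = 0.583317 × 132.624 = 77.36 N.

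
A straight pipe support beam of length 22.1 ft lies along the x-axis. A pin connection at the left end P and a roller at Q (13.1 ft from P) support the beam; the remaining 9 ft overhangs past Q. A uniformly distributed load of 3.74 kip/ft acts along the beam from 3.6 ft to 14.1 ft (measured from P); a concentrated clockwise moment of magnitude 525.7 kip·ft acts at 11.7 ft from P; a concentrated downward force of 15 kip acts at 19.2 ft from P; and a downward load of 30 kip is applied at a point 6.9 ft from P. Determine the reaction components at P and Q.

Resultant of the distributed load: 3.74 × 10.5 = 39.27 kip at 8.85 ft from P.
Taking moments about P: Q_y·13.1 − (3.74·10.5)·8.85 − 525.7 − 15·19.2 − 30·6.9 = 0 → Q_y = 1368.2395/13.1 = 104.446 ≈ 104.4 kip.
ΣF_y = 0: P_y + 104.446 − 3.74·10.5 − 15 − 30 = 0 → P_y = -20.18 kip.
ΣF_x = 0: no horizontal applied forces, so P_x = 0.

P_x = 0, P_y = -20.18 kip, Q_y = 104.4 kip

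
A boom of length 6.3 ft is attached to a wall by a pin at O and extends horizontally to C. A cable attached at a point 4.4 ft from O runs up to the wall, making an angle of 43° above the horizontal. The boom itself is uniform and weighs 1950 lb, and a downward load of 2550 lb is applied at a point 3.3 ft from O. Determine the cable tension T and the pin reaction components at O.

ΣM about O: T·sin43°·4.4 − 1950·3.15 − 2550·3.3 = 0 → T = 14557.5/(4.4·0.681998) = 4851.22 ≈ 4851 lb.
ΣF_x = 0: O_x − T·cos43° = 0 → O_x = 4851.22 × 0.731354 = 3548 lb.
ΣF_y = 0: O_y + T·sin43° − 1950 − 2550 = 0 → O_y = 4500 − 4851.22 × 0.681998 = 1191 lb.

T = 4851 lb, O_x = 3548 lb, O_y = 1191 lb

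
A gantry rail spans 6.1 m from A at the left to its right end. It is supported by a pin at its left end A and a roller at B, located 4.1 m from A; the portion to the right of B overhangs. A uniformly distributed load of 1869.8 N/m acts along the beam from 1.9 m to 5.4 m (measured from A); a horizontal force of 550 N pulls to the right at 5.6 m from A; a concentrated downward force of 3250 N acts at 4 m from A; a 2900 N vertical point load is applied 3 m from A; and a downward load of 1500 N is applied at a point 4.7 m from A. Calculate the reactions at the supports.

A_x = -550.0 N, A_y = 1356 N, B_y = 12840 N

Resultant of the distributed load: 1869.8 × 3.5 = 6544.3 N at 3.65 m from A.
Taking moments about A: B_y·4.1 − (1869.8·3.5)·3.65 − 3250·4 − 2900·3 − 1500·4.7 = 0 → B_y = 52636.695/4.1 = 12838.2 ≈ 12840 N.
ΣF_y = 0: A_y + 12838.2 − 1869.8·3.5 − 3250 − 2900 − 1500 = 0 → A_y = 1356 N.
ΣF_x = 0: A_x + 550 = 0 → A_x = -550.0 N.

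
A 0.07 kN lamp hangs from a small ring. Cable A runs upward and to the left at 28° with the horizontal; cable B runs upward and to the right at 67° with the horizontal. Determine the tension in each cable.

T_A = 0.02746 kN, T_B = 0.06204 kN

ΣF_x = 0: −T_A·cos28° + T_B·cos67° = 0 → T_B = 2.25973·T_A.
ΣF_y = 0: T_A·sin28° + T_B·sin67° = 0.07.
Substitute: T_A·(0.469472 + 2.25973·0.920505) = 0.07 → T_A = 0.0274557 ≈ 0.02746 kN.
Then T_B = 2.25973 × 0.0274557 = 0.06204 kN.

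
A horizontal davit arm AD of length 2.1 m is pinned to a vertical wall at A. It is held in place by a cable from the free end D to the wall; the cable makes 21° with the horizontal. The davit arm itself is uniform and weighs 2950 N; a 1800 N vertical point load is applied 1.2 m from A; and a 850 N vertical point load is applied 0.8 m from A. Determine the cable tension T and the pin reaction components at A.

ΣM about A: T·sin21°·2.1 − 2950·1.05 − 1800·1.2 − 850·0.8 = 0 → T = 5937.5/(2.1·0.358368) = 7889.6 ≈ 7890 N.
ΣF_x = 0: A_x − T·cos21° = 0 → A_x = 7889.6 × 0.93358 = 7366 N.
ΣF_y = 0: A_y + T·sin21° − 2950 − 1800 − 850 = 0 → A_y = 5600 − 7889.6 × 0.358368 = 2773 N.

T = 7890 N, A_x = 7366 N, A_y = 2773 N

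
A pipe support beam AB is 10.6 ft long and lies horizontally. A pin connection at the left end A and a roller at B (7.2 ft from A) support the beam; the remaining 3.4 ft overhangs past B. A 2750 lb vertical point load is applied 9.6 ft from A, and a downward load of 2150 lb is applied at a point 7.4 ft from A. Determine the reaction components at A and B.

A_x = 0, A_y = -976.4 lb, B_y = 5876 lb

Taking moments about A: B_y·7.2 − 2750·9.6 − 2150·7.4 = 0 → B_y = 42310/7.2 = 5876.39 ≈ 5876 lb.
ΣF_y = 0: A_y + 5876.39 − 2750 − 2150 = 0 → A_y = -976.4 lb.
ΣF_x = 0: no horizontal applied forces, so A_x = 0.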